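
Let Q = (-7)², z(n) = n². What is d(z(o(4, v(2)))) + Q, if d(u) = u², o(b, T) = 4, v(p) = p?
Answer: 305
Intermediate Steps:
Q = 49
d(z(o(4, v(2)))) + Q = (4²)² + 49 = 16² + 49 = 256 + 49 = 305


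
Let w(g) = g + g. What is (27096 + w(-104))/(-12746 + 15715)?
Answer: 26888/2969 ≈ 9.0562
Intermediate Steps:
w(g) = 2*g
(27096 + w(-104))/(-12746 + 15715) = (27096 + 2*(-104))/(-12746 + 15715) = (27096 - 208)/2969 = 26888*(1/2969) = 26888/2969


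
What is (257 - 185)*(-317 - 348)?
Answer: -47880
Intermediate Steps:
(257 - 185)*(-317 - 348) = 72*(-665) = -47880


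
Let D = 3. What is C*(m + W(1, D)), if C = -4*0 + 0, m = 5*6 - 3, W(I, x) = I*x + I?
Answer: 0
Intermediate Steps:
W(I, x) = I + I*x
m = 27 (m = 30 - 3 = 27)
C = 0 (C = 0 + 0 = 0)
C*(m + W(1, D)) = 0*(27 + 1*(1 + 3)) = 0*(27 + 1*4) = 0*(27 + 4) = 0*31 = 0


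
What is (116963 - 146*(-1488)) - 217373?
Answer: 116838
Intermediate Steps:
(116963 - 146*(-1488)) - 217373 = (116963 + 217248) - 217373 = 334211 - 217373 = 116838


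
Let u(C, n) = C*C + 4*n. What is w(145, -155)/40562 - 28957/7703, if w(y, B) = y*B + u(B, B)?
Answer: -583695022/156224543 ≈ -3.7363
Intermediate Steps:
u(C, n) = C² + 4*n
w(y, B) = B² + 4*B + B*y (w(y, B) = y*B + (B² + 4*B) = B*y + (B² + 4*B) = B² + 4*B + B*y)
w(145, -155)/40562 - 28957/7703 = -155*(4 - 155 + 145)/40562 - 28957/7703 = -155*(-6)*(1/40562) - 28957*1/7703 = 930*(1/40562) - 28957/7703 = 465/20281 - 28957/7703 = -583695022/156224543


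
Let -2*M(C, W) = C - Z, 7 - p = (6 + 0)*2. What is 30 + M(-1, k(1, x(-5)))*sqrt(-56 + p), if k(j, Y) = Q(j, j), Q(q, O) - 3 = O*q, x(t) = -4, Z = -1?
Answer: 30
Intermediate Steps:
p = -5 (p = 7 - (6 + 0)*2 = 7 - 6*2 = 7 - 1*12 = 7 - 12 = -5)
Q(q, O) = 3 + O*q
k(j, Y) = 3 + j**2 (k(j, Y) = 3 + j*j = 3 + j**2)
M(C, W) = -1/2 - C/2 (M(C, W) = -(C - 1*(-1))/2 = -(C + 1)/2 = -(1 + C)/2 = -1/2 - C/2)
30 + M(-1, k(1, x(-5)))*sqrt(-56 + p) = 30 + (-1/2 - 1/2*(-1))*sqrt(-56 - 5) = 30 + (-1/2 + 1/2)*sqrt(-61) = 30 + 0*(I*sqrt(61)) = 30 + 0 = 30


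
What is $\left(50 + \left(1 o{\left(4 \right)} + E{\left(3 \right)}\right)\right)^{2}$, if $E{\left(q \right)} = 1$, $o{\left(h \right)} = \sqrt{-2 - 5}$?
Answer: $\left(51 + i \sqrt{7}\right)^{2} \approx 2594.0 + 269.87 i$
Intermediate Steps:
$o{\left(h \right)} = i \sqrt{7}$ ($o{\left(h \right)} = \sqrt{-7} = i \sqrt{7}$)
$\left(50 + \left(1 o{\left(4 \right)} + E{\left(3 \right)}\right)\right)^{2} = \left(50 + \left(1 i \sqrt{7} + 1\right)\right)^{2} = \left(50 + \left(i \sqrt{7} + 1\right)\right)^{2} = \left(50 + \left(1 + i \sqrt{7}\right)\right)^{2} = \left(51 + i \sqrt{7}\right)^{2}$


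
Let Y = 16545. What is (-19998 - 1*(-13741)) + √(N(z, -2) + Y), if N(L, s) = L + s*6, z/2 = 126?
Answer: -6257 + 3*√1865 ≈ -6127.4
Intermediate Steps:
z = 252 (z = 2*126 = 252)
N(L, s) = L + 6*s
(-19998 - 1*(-13741)) + √(N(z, -2) + Y) = (-19998 - 1*(-13741)) + √((252 + 6*(-2)) + 16545) = (-19998 + 13741) + √((252 - 12) + 16545) = -6257 + √(240 + 16545) = -6257 + √16785 = -6257 + 3*√1865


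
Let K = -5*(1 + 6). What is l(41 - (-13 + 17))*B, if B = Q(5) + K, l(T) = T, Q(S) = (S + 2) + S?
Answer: -851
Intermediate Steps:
Q(S) = 2 + 2*S (Q(S) = (2 + S) + S = 2 + 2*S)
K = -35 (K = -5*7 = -35)
B = -23 (B = (2 + 2*5) - 35 = (2 + 10) - 35 = 12 - 35 = -23)
l(41 - (-13 + 17))*B = (41 - (-13 + 17))*(-23) = (41 - 1*4)*(-23) = (41 - 4)*(-23) = 37*(-23) = -851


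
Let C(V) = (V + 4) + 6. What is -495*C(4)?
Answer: -6930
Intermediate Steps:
C(V) = 10 + V (C(V) = (4 + V) + 6 = 10 + V)
-495*C(4) = -495*(10 + 4) = -495*14 = -6930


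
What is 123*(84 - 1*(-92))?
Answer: 21648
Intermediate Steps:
123*(84 - 1*(-92)) = 123*(84 + 92) = 123*176 = 21648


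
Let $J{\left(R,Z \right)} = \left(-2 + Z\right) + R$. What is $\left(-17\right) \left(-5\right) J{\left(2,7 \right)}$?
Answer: $595$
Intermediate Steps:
$J{\left(R,Z \right)} = -2 + R + Z$
$\left(-17\right) \left(-5\right) J{\left(2,7 \right)} = \left(-17\right) \left(-5\right) \left(-2 + 2 + 7\right) = 85 \cdot 7 = 595$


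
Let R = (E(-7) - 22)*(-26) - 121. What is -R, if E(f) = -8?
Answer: -659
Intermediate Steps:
R = 659 (R = (-8 - 22)*(-26) - 121 = -30*(-26) - 121 = 780 - 121 = 659)
-R = -1*659 = -659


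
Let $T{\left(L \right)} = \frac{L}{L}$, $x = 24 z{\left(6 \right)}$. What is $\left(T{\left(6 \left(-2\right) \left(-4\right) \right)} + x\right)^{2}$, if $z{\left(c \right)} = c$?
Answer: $21025$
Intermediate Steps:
$x = 144$ ($x = 24 \cdot 6 = 144$)
$T{\left(L \right)} = 1$
$\left(T{\left(6 \left(-2\right) \left(-4\right) \right)} + x\right)^{2} = \left(1 + 144\right)^{2} = 145^{2} = 21025$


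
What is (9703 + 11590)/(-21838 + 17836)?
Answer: -21293/4002 ≈ -5.3206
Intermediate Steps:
(9703 + 11590)/(-21838 + 17836) = 21293/(-4002) = 21293*(-1/4002) = -21293/4002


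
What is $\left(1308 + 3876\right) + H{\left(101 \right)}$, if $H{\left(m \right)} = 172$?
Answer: $5356$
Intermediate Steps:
$\left(1308 + 3876\right) + H{\left(101 \right)} = \left(1308 + 3876\right) + 172 = 5184 + 172 = 5356$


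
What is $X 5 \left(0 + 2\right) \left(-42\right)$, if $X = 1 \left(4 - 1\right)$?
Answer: $-1260$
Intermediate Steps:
$X = 3$ ($X = 1 \cdot 3 = 3$)
$X 5 \left(0 + 2\right) \left(-42\right) = 3 \cdot 5 \left(0 + 2\right) \left(-42\right) = 3 \cdot 5 \cdot 2 \left(-42\right) = 3 \cdot 10 \left(-42\right) = 30 \left(-42\right) = -1260$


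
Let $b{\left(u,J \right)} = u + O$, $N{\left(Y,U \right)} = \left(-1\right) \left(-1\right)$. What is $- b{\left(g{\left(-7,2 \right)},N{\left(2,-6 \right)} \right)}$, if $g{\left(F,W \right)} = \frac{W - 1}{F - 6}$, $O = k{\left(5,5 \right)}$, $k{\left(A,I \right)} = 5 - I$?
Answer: $\frac{1}{13} \approx 0.076923$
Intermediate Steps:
$N{\left(Y,U \right)} = 1$
$O = 0$ ($O = 5 - 5 = 0$)
$g{\left(F,W \right)} = \frac{-1 + W}{-6 + F}$
$b{\left(u,J \right)} = u$ ($b{\left(u,J \right)} = u + 0 = u$)
$- b{\left(g{\left(-7,2 \right)},N{\left(2,-6 \right)} \right)} = - \frac{-1 + 2}{-6 - 7} = - \frac{1}{-13} = - \frac{\left(-1\right) 1}{13} = \left(-1\right) \left(- \frac{1}{13}\right) = \frac{1}{13}$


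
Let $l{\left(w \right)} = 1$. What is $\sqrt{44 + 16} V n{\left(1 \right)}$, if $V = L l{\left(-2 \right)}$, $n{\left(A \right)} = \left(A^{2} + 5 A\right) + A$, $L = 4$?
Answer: $56 \sqrt{15} \approx 216.89$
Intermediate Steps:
$n{\left(A \right)} = A^{2} + 6 A$
$V = 4$ ($V = 4 \cdot 1 = 4$)
$\sqrt{44 + 16} V n{\left(1 \right)} = \sqrt{44 + 16} \cdot 4 \cdot 1 \left(6 + 1\right) = \sqrt{60} \cdot 4 \cdot 1 \cdot 7 = 2 \sqrt{15} \cdot 4 \cdot 7 = 8 \sqrt{15} \cdot 7 = 56 \sqrt{15}$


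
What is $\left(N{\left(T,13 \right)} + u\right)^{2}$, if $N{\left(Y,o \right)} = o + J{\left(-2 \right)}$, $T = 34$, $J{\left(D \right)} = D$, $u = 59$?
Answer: $4900$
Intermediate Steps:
$N{\left(Y,o \right)} = -2 + o$ ($N{\left(Y,o \right)} = o - 2 = -2 + o$)
$\left(N{\left(T,13 \right)} + u\right)^{2} = \left(\left(-2 + 13\right) + 59\right)^{2} = \left(11 + 59\right)^{2} = 70^{2} = 4900$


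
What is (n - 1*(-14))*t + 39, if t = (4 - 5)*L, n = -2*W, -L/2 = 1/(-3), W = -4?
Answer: 73/3 ≈ 24.333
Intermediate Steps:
L = ⅔ (L = -2/(-3) = -2*(-⅓) = ⅔ ≈ 0.66667)
n = 8 (n = -2*(-4) = 8)
t = -⅔ (t = (4 - 5)*(⅔) = -1*⅔ = -⅔ ≈ -0.66667)
(n - 1*(-14))*t + 39 = (8 - 1*(-14))*(-⅔) + 39 = (8 + 14)*(-⅔) + 39 = 22*(-⅔) + 39 = -44/3 + 39 = 73/3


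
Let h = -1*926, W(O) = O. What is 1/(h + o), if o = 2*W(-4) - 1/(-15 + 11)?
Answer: -4/3735 ≈ -0.0010710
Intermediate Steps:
h = -926
o = -31/4 (o = 2*(-4) - 1/(-15 + 11) = -8 - 1/(-4) = -8 - 1*(-¼) = -8 + ¼ = -31/4 ≈ -7.7500)
1/(h + o) = 1/(-926 - 31/4) = 1/(-3735/4) = -4/3735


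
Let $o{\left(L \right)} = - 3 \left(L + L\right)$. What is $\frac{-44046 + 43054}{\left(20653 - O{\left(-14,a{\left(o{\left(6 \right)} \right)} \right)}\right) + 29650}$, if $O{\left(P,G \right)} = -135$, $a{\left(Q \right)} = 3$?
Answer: $- \frac{496}{25219} \approx -0.019668$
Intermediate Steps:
$o{\left(L \right)} = - 6 L$ ($o{\left(L \right)} = - 3 \cdot 2 L = - 6 L$)
$\frac{-44046 + 43054}{\left(20653 - O{\left(-14,a{\left(o{\left(6 \right)} \right)} \right)}\right) + 29650} = \frac{-44046 + 43054}{\left(20653 - -135\right) + 29650} = - \frac{992}{\left(20653 + 135\right) + 29650} = - \frac{992}{20788 + 29650} = - \frac{992}{50438} = \left(-992\right) \frac{1}{50438} = - \frac{496}{25219}$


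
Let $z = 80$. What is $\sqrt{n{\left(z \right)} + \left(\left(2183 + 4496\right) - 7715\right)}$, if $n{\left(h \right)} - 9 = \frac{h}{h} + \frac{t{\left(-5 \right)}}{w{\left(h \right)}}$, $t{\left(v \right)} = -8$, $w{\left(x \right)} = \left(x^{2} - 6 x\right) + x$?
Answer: $\frac{i \sqrt{23085030}}{150} \approx 32.031 i$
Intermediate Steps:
$w{\left(x \right)} = x^{2} - 5 x$
$n{\left(h \right)} = 10 - \frac{8}{h \left(-5 + h\right)}$ ($n{\left(h \right)} = 9 + \left(\frac{h}{h} - \frac{8}{h \left(-5 + h\right)}\right) = 9 + \left(1 - 8 \frac{1}{h \left(-5 + h\right)}\right) = 9 + \left(1 - \frac{8}{h \left(-5 + h\right)}\right) = 10 - \frac{8}{h \left(-5 + h\right)}$)
$\sqrt{n{\left(z \right)} + \left(\left(2183 + 4496\right) - 7715\right)} = \sqrt{\frac{2 \left(-4 + 5 \cdot 80 \left(-5 + 80\right)\right)}{80 \left(-5 + 80\right)} + \left(\left(2183 + 4496\right) - 7715\right)} = \sqrt{2 \cdot \frac{1}{80} \cdot \frac{1}{75} \left(-4 + 5 \cdot 80 \cdot 75\right) + \left(6679 - 7715\right)} = \sqrt{2 \cdot \frac{1}{80} \cdot \frac{1}{75} \left(-4 + 30000\right) - 1036} = \sqrt{2 \cdot \frac{1}{80} \cdot \frac{1}{75} \cdot 29996 - 1036} = \sqrt{\frac{7499}{750} - 1036} = \sqrt{- \frac{769501}{750}} = \frac{i \sqrt{23085030}}{150}$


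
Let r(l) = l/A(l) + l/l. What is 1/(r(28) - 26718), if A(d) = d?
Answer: -1/26716 ≈ -3.7431e-5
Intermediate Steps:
r(l) = 2 (r(l) = l/l + l/l = 1 + 1 = 2)
1/(r(28) - 26718) = 1/(2 - 26718) = 1/(-26716) = -1/26716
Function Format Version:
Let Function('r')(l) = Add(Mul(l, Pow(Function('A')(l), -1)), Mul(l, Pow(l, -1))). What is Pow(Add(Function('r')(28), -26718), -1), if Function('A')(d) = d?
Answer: Rational(-1, 26716) ≈ -3.7431e-5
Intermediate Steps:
Function('r')(l) = 2 (Function('r')(l) = Add(Mul(l, Pow(l, -1)), Mul(l, Pow(l, -1))) = Add(1, 1) = 2)
Pow(Add(Function('r')(28), -26718), -1) = Pow(Add(2, -26718), -1) = Pow(-26716, -1) = Rational(-1, 26716)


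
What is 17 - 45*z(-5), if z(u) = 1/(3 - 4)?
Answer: 62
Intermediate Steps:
z(u) = -1 (z(u) = 1/(-1) = -1)
17 - 45*z(-5) = 17 - 45*(-1) = 17 + 45 = 62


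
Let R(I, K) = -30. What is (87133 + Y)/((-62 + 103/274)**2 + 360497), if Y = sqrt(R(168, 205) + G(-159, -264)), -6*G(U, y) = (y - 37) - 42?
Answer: 6541597108/27349775997 + 37538*sqrt(978)/82049327991 ≈ 0.23920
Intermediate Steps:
G(U, y) = 79/6 - y/6 (G(U, y) = -((y - 37) - 42)/6 = -((-37 + y) - 42)/6 = -(-79 + y)/6 = 79/6 - y/6)
Y = sqrt(978)/6 (Y = sqrt(-30 + (79/6 - 1/6*(-264))) = sqrt(-30 + (79/6 + 44)) = sqrt(-30 + 343/6) = sqrt(163/6) = sqrt(978)/6 ≈ 5.2122)
(87133 + Y)/((-62 + 103/274)**2 + 360497) = (87133 + sqrt(978)/6)/((-62 + 103/274)**2 + 360497) = (87133 + sqrt(978)/6)/((-16885/274)**2 + 360497) = (87133 + sqrt(978)/6)/(285103225/75076 + 360497) = (87133 + sqrt(978)/6)/(27349775997/75076) = (87133 + sqrt(978)/6)*(75076/27349775997) = 6541597108/27349775997 + 37538*sqrt(978)/82049327991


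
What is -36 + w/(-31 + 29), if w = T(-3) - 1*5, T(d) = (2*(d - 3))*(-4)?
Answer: -115/2 ≈ -57.500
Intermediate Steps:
T(d) = 24 - 8*d (T(d) = (2*(-3 + d))*(-4) = (-6 + 2*d)*(-4) = 24 - 8*d)
w = 43 (w = (24 - 8*(-3)) - 1*5 = (24 + 24) - 5 = 48 - 5 = 43)
-36 + w/(-31 + 29) = -36 + 43/(-31 + 29) = -36 + 43/(-2) = -36 - 1/2*43 = -36 - 43/2 = -115/2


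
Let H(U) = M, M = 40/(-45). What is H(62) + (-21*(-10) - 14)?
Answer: 1756/9 ≈ 195.11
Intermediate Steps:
M = -8/9 (M = 40*(-1/45) = -8/9 ≈ -0.88889)
H(U) = -8/9
H(62) + (-21*(-10) - 14) = -8/9 + (-21*(-10) - 14) = -8/9 + (210 - 14) = -8/9 + 196 = 1756/9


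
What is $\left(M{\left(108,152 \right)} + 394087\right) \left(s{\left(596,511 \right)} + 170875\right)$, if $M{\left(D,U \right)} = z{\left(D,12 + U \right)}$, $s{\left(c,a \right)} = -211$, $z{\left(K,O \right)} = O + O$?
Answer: $67312441560$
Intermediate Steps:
$z{\left(K,O \right)} = 2 O$
$M{\left(D,U \right)} = 24 + 2 U$ ($M{\left(D,U \right)} = 2 \left(12 + U\right) = 24 + 2 U$)
$\left(M{\left(108,152 \right)} + 394087\right) \left(s{\left(596,511 \right)} + 170875\right) = \left(\left(24 + 2 \cdot 152\right) + 394087\right) \left(-211 + 170875\right) = \left(\left(24 + 304\right) + 394087\right) 170664 = \left(328 + 394087\right) 170664 = 394415 \cdot 170664 = 67312441560$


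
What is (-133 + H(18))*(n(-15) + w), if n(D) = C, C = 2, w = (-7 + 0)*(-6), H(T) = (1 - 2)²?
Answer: -5808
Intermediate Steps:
H(T) = 1 (H(T) = (-1)² = 1)
w = 42 (w = -7*(-6) = 42)
n(D) = 2
(-133 + H(18))*(n(-15) + w) = (-133 + 1)*(2 + 42) = -132*44 = -5808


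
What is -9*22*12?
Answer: -2376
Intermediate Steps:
-9*22*12 = -198*12 = -2376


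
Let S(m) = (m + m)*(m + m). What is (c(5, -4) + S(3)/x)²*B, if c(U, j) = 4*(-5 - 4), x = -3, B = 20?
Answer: 46080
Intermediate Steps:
S(m) = 4*m² (S(m) = (2*m)*(2*m) = 4*m²)
c(U, j) = -36 (c(U, j) = 4*(-9) = -36)
(c(5, -4) + S(3)/x)²*B = (-36 + (4*3²)/(-3))²*20 = (-36 + (4*9)*(-⅓))²*20 = (-36 + 36*(-⅓))²*20 = (-36 - 12)²*20 = (-48)²*20 = 2304*20 = 46080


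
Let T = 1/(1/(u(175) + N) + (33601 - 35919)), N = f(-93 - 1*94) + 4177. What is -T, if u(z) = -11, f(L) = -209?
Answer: 3957/9172325 ≈ 0.00043141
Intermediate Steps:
N = 3968 (N = -209 + 4177 = 3968)
T = -3957/9172325 (T = 1/(1/(-11 + 3968) + (33601 - 35919)) = 1/(1/3957 - 2318) = 1/(-9172325/3957) = -3957/9172325 ≈ -0.00043141)
-T = -1*(-3957/9172325) = 3957/9172325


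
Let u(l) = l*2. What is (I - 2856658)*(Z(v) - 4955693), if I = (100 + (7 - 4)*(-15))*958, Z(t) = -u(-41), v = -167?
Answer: 13895374664448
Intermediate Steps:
u(l) = 2*l
Z(t) = 82 (Z(t) = -2*(-41) = -1*(-82) = 82)
I = 52690 (I = (100 + 3*(-15))*958 = (100 - 45)*958 = 55*958 = 52690)
(I - 2856658)*(Z(v) - 4955693) = (52690 - 2856658)*(82 - 4955693) = -2803968*(-4955611) = 13895374664448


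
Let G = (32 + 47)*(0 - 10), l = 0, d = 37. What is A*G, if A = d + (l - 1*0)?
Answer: -29230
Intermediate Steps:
G = -790 (G = 79*(-10) = -790)
A = 37 (A = 37 + (0 - 1*0) = 37 + (0 + 0) = 37 + 0 = 37)
A*G = 37*(-790) = -29230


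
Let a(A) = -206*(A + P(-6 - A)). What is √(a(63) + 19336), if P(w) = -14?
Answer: √9242 ≈ 96.135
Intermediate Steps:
a(A) = 2884 - 206*A (a(A) = -206*(A - 14) = -206*(-14 + A) = 2884 - 206*A)
√(a(63) + 19336) = √((2884 - 206*63) + 19336) = √((2884 - 12978) + 19336) = √(-10094 + 19336) = √9242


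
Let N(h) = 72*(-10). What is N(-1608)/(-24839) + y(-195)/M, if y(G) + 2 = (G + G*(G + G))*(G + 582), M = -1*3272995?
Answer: -726814221437/81297922805 ≈ -8.9401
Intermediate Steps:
N(h) = -720
M = -3272995
y(G) = -2 + (582 + G)*(G + 2*G²) (y(G) = -2 + (G + G*(G + G))*(G + 582) = -2 + (G + G*(2*G))*(582 + G) = -2 + (G + 2*G²)*(582 + G) = -2 + (582 + G)*(G + 2*G²))
N(-1608)/(-24839) + y(-195)/M = -720/(-24839) + (-2 + 2*(-195)³ + 582*(-195) + 1165*(-195)²)/(-3272995) = -720*(-1/24839) + (-2 + 2*(-7414875) - 113490 + 1165*38025)*(-1/3272995) = 720/24839 + (-2 - 14829750 - 113490 + 44299125)*(-1/3272995) = 720/24839 + 29355883*(-1/3272995) = 720/24839 - 29355883/3272995 = -726814221437/81297922805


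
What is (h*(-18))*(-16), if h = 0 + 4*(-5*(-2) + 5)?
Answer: 17280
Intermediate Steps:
h = 60 (h = 0 + 4*(10 + 5) = 0 + 4*15 = 0 + 60 = 60)
(h*(-18))*(-16) = (60*(-18))*(-16) = -1080*(-16) = 17280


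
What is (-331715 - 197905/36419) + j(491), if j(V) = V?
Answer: -12063044761/36419 ≈ -3.3123e+5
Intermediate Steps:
(-331715 - 197905/36419) + j(491) = (-331715 - 197905/36419) + 491 = -12080926490/36419 + 491 = -12063044761/36419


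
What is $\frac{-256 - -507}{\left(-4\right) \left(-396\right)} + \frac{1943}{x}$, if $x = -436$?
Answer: $- \frac{742069}{172656} \approx -4.298$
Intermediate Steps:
$\frac{-256 - -507}{\left(-4\right) \left(-396\right)} + \frac{1943}{x} = \frac{-256 - -507}{\left(-4\right) \left(-396\right)} + \frac{1943}{-436} = \frac{-256 + 507}{1584} + 1943 \left(- \frac{1}{436}\right) = 251 \cdot \frac{1}{1584} - \frac{1943}{436} = \frac{251}{1584} - \frac{1943}{436} = - \frac{742069}{172656}$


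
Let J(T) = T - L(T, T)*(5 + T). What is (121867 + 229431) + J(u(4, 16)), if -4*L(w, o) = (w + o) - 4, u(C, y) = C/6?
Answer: 3161654/9 ≈ 3.5130e+5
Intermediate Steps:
u(C, y) = C/6 (u(C, y) = C*(⅙) = C/6)
L(w, o) = 1 - o/4 - w/4 (L(w, o) = -((w + o) - 4)/4 = -((o + w) - 4)/4 = -(-4 + o + w)/4 = 1 - o/4 - w/4)
J(T) = T - (1 - T/2)*(5 + T) (J(T) = T - (1 - T/4 - T/4)*(5 + T) = T - (1 - T/2)*(5 + T))
(121867 + 229431) + J(u(4, 16)) = (121867 + 229431) + (-5 + ((⅙)*4)²/2 + 5*((⅙)*4)/2) = 351298 + (-5 + (⅔)²/2 + (5/2)*(⅔)) = 351298 + (-5 + (½)*(4/9) + 5/3) = 351298 + (-5 + 2/9 + 5/3) = 351298 - 28/9 = 3161654/9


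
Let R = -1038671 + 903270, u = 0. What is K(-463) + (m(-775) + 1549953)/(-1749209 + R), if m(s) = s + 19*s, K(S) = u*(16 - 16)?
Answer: -1534453/1884610 ≈ -0.81420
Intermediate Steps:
K(S) = 0 (K(S) = 0*(16 - 16) = 0*0 = 0)
R = -135401
m(s) = 20*s
K(-463) + (m(-775) + 1549953)/(-1749209 + R) = 0 + (20*(-775) + 1549953)/(-1749209 - 135401) = 0 + (-15500 + 1549953)/(-1884610) = 0 + 1534453*(-1/1884610) = 0 - 1534453/1884610 = -1534453/1884610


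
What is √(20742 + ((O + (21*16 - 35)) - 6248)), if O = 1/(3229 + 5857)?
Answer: √1221407092906/9086 ≈ 121.63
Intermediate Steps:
O = 1/9086 ≈ 0.00011006
√(20742 + ((O + (21*16 - 35)) - 6248)) = √(20742 + ((1/9086 + (21*16 - 35)) - 6248)) = √(20742 + ((1/9086 + (336 - 35)) - 6248)) = √(20742 + ((1/9086 + 301) - 6248)) = √(20742 + (2734887/9086 - 6248)) = √(20742 - 54034441/9086) = √(134427371/9086) = √1221407092906/9086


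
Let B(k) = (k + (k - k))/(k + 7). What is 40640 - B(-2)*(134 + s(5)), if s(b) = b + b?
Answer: 203488/5 ≈ 40698.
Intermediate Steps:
s(b) = 2*b
B(k) = k/(7 + k) (B(k) = (k + 0)/(7 + k) = k/(7 + k))
40640 - B(-2)*(134 + s(5)) = 40640 - (-2/(7 - 2))*(134 + 2*5) = 40640 - (-2/5)*(134 + 10) = 40640 - (-2*⅕)*144 = 40640 - (-2)*144/5 = 40640 - 1*(-288/5) = 40640 + 288/5 = 203488/5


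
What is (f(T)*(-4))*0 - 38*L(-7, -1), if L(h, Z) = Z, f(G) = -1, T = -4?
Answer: 38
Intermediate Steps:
(f(T)*(-4))*0 - 38*L(-7, -1) = -1*(-4)*0 - 38*(-1) = 4*0 + 38 = 0 + 38 = 38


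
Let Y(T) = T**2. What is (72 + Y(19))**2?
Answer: 187489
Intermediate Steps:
(72 + Y(19))**2 = (72 + 19**2)**2 = (72 + 361)**2 = 433**2 = 187489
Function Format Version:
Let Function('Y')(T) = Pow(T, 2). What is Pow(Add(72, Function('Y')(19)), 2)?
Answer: 187489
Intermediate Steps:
Pow(Add(72, Function('Y')(19)), 2) = Pow(Add(72, Pow(19, 2)), 2) = Pow(Add(72, 361), 2) = Pow(433, 2) = 187489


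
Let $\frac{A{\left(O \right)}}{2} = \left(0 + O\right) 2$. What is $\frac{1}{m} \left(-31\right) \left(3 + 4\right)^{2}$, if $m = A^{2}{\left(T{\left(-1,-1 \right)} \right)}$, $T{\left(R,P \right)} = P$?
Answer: $- \frac{1519}{16} \approx -94.938$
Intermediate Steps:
$A{\left(O \right)} = 4 O$ ($A{\left(O \right)} = 2 \left(0 + O\right) 2 = 2 O 2 = 2 \cdot 2 O = 4 O$)
$m = 16$ ($m = \left(4 \left(-1\right)\right)^{2} = \left(-4\right)^{2} = 16$)
$\frac{1}{m} \left(-31\right) \left(3 + 4\right)^{2} = \frac{1}{16} \left(-31\right) \left(3 + 4\right)^{2} = \frac{1}{16} \left(-31\right) 7^{2} = \left(- \frac{31}{16}\right) 49 = - \frac{1519}{16}$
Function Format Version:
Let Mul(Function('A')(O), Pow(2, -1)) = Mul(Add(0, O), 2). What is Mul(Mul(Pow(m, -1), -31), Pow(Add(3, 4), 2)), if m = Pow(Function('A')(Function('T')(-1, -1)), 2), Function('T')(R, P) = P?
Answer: Rational(-1519, 16) ≈ -94.938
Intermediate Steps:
Function('A')(O) = Mul(4, O) (Function('A')(O) = Mul(2, Mul(Add(0, O), 2)) = Mul(2, Mul(O, 2)) = Mul(2, Mul(2, O)) = Mul(4, O))
m = 16 (m = Pow(Mul(4, -1), 2) = Pow(-4, 2) = 16)
Mul(Mul(Pow(m, -1), -31), Pow(Add(3, 4), 2)) = Mul(Mul(Pow(16, -1), -31), Pow(Add(3, 4), 2)) = Mul(Mul(Rational(1, 16), -31), Pow(7, 2)) = Mul(Rational(-31, 16), 49) = Rational(-1519, 16)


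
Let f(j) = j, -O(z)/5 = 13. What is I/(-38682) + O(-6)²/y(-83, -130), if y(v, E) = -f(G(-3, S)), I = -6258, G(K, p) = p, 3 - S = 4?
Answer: 3891374/921 ≈ 4225.2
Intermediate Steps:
S = -1 (S = 3 - 1*4 = 3 - 4 = -1)
O(z) = -65 (O(z) = -5*13 = -65)
y(v, E) = 1 (y(v, E) = -1*(-1) = 1)
I/(-38682) + O(-6)²/y(-83, -130) = -6258/(-38682) + (-65)²/1 = -6258*(-1/38682) + 4225*1 = 149/921 + 4225 = 3891374/921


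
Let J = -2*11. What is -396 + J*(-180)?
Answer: 3564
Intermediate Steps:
J = -22
-396 + J*(-180) = -396 - 22*(-180) = -396 + 3960 = 3564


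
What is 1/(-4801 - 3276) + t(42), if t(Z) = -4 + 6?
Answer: 16153/8077 ≈ 1.9999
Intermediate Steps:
t(Z) = 2
1/(-4801 - 3276) + t(42) = 1/(-4801 - 3276) + 2 = 1/(-8077) + 2 = -1/8077 + 2 = 16153/8077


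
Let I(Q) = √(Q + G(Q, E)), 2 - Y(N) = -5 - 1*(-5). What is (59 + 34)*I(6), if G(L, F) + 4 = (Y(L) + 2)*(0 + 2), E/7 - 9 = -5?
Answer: 93*√10 ≈ 294.09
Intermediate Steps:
E = 28 (E = 63 + 7*(-5) = 63 - 35 = 28)
Y(N) = 2 (Y(N) = 2 - (-5 - 1*(-5)) = 2 - (-5 + 5) = 2 - 1*0 = 2 + 0 = 2)
G(L, F) = 4 (G(L, F) = -4 + (2 + 2)*(0 + 2) = -4 + 4*2 = -4 + 8 = 4)
I(Q) = √(4 + Q) (I(Q) = √(Q + 4) = √(4 + Q))
(59 + 34)*I(6) = (59 + 34)*√(4 + 6) = 93*√10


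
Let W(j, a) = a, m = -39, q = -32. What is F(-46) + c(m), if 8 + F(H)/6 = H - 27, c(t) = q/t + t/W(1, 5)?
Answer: -96131/195 ≈ -492.98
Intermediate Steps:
c(t) = -32/t + t/5
F(H) = -210 + 6*H (F(H) = -48 + 6*(H - 27) = -48 + 6*(-27 + H) = -48 + (-162 + 6*H) = -210 + 6*H)
F(-46) + c(m) = (-210 + 6*(-46)) + (-32/(-39) + (⅕)*(-39)) = (-210 - 276) + (-32*(-1/39) - 39/5) = -486 + (32/39 - 39/5) = -486 - 1361/195 = -96131/195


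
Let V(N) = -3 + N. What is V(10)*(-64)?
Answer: -448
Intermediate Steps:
V(10)*(-64) = (-3 + 10)*(-64) = 7*(-64) = -448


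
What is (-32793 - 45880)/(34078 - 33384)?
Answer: -78673/694 ≈ -113.36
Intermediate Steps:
(-32793 - 45880)/(34078 - 33384) = -78673/694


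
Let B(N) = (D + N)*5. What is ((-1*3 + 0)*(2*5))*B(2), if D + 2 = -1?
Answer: 150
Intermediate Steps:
D = -3 (D = -2 - 1 = -3)
B(N) = -15 + 5*N (B(N) = (-3 + N)*5 = -15 + 5*N)
((-1*3 + 0)*(2*5))*B(2) = ((-1*3 + 0)*(2*5))*(-15 + 5*2) = ((-3 + 0)*10)*(-15 + 10) = -3*10*(-5) = -30*(-5) = 150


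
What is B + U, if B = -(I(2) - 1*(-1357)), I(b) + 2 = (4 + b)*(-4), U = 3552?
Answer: 2221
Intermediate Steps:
I(b) = -18 - 4*b (I(b) = -2 + (4 + b)*(-4) = -2 + (-16 - 4*b) = -18 - 4*b)
B = -1331 (B = -((-18 - 4*2) - 1*(-1357)) = -((-18 - 8) + 1357) = -(-26 + 1357) = -1*1331 = -1331)
B + U = -1331 + 3552 = 2221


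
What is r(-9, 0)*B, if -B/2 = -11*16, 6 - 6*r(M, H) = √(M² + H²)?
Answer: -176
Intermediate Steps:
r(M, H) = 1 - √(H² + M²)/6 (r(M, H) = 1 - √(M² + H²)/6 = 1 - √(H² + M²)/6)
B = 352 (B = -(-22)*16 = -2*(-176) = 352)
r(-9, 0)*B = (1 - √(0² + (-9)²)/6)*352 = (1 - √(0 + 81)/6)*352 = (1 - √81/6)*352 = (1 - ⅙*9)*352 = (1 - 3/2)*352 = -½*352 = -176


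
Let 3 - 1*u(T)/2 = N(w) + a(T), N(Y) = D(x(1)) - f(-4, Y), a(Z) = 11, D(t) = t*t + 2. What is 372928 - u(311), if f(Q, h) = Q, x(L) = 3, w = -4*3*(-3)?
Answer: 372974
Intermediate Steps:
w = 36 (w = -12*(-3) = 36)
D(t) = 2 + t**2 (D(t) = t**2 + 2 = 2 + t**2)
N(Y) = 15 (N(Y) = (2 + 3**2) - 1*(-4) = (2 + 9) + 4 = 11 + 4 = 15)
u(T) = -46 (u(T) = 6 - 2*(15 + 11) = 6 - 2*26 = 6 - 52 = -46)
372928 - u(311) = 372928 - 1*(-46) = 372928 + 46 = 372974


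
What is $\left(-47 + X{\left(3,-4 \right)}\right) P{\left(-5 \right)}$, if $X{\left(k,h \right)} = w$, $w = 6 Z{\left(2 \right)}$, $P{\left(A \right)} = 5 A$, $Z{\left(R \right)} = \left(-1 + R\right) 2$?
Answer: $875$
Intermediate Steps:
$Z{\left(R \right)} = -2 + 2 R$
$w = 12$ ($w = 6 \left(-2 + 2 \cdot 2\right) = 6 \left(-2 + 4\right) = 6 \cdot 2 = 12$)
$X{\left(k,h \right)} = 12$
$\left(-47 + X{\left(3,-4 \right)}\right) P{\left(-5 \right)} = \left(-47 + 12\right) 5 \left(-5\right) = \left(-35\right) \left(-25\right) = 875$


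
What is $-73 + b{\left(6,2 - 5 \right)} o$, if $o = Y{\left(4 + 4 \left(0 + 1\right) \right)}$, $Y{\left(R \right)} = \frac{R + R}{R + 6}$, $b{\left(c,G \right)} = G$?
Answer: $- \frac{535}{7} \approx -76.429$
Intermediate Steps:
$Y{\left(R \right)} = \frac{2 R}{6 + R}$
$o = \frac{8}{7}$ ($o = \frac{2 \left(4 + 4 \left(0 + 1\right)\right)}{6 + \left(4 + 4 \left(0 + 1\right)\right)} = \frac{2 \left(4 + 4 \cdot 1\right)}{6 + \left(4 + 4 \cdot 1\right)} = \frac{2 \left(4 + 4\right)}{6 + \left(4 + 4\right)} = 2 \cdot 8 \frac{1}{6 + 8} = 2 \cdot 8 \cdot \frac{1}{14} = \frac{8}{7} \approx 1.1429$)
$-73 + b{\left(6,2 - 5 \right)} o = -73 + \left(2 - 5\right) \frac{8}{7} = -73 - \frac{24}{7} = - \frac{535}{7}$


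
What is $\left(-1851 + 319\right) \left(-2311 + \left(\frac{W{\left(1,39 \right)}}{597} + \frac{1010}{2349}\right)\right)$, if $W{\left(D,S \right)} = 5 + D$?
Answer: $\frac{1654672713836}{467451} \approx 3.5398 \cdot 10^{6}$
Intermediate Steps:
$\left(-1851 + 319\right) \left(-2311 + \left(\frac{W{\left(1,39 \right)}}{597} + \frac{1010}{2349}\right)\right) = \left(-1851 + 319\right) \left(-2311 + \left(\frac{5 + 1}{597} + \frac{1010}{2349}\right)\right) = - 1532 \left(-2311 + \left(6 \cdot \frac{1}{597} + 1010 \cdot \frac{1}{2349}\right)\right) = - 1532 \left(-2311 + \left(\frac{2}{199} + \frac{1010}{2349}\right)\right) = - 1532 \left(-2311 + \frac{205688}{467451}\right) = \left(-1532\right) \left(- \frac{1080073573}{467451}\right) = \frac{1654672713836}{467451}$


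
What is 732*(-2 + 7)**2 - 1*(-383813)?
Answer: 402113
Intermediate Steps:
732*(-2 + 7)**2 - 1*(-383813) = 732*5**2 + 383813 = 732*25 + 383813 = 18300 + 383813 = 402113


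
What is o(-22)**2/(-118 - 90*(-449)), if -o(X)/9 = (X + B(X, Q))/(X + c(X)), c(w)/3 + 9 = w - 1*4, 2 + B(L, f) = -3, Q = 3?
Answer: 59049/649869668 ≈ 9.0863e-5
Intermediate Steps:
B(L, f) = -5 (B(L, f) = -2 - 3 = -5)
c(w) = -39 + 3*w (c(w) = -27 + 3*(w - 1*4) = -27 + 3*(w - 4) = -27 + 3*(-4 + w) = -27 + (-12 + 3*w) = -39 + 3*w)
o(X) = -9*(-5 + X)/(-39 + 4*X) (o(X) = -9*(X - 5)/(X + (-39 + 3*X)) = -9*(-5 + X)/(-39 + 4*X))
o(-22)**2/(-118 - 90*(-449)) = (9*(5 - 1*(-22))/(-39 + 4*(-22)))**2/(-118 - 90*(-449)) = (9*(5 + 22)/(-39 - 88))**2/(-118 + 40410) = (9*27/(-127))**2/40292 = (9*(-1/127)*27)**2*(1/40292) = (-243/127)**2*(1/40292) = (59049/16129)*(1/40292) = 59049/649869668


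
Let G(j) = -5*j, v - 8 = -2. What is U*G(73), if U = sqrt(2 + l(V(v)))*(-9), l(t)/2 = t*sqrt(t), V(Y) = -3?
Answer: 3285*sqrt(2 - 6*I*sqrt(3)) ≈ 8239.7 - 6805.2*I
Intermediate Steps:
v = 6 (v = 8 - 2 = 6)
l(t) = 2*t**(3/2) (l(t) = 2*(t*sqrt(t)) = 2*t**(3/2))
U = -9*sqrt(2 - 6*I*sqrt(3)) (U = sqrt(2 + 2*(-3)**(3/2))*(-9) = sqrt(2 + 2*(-3*I*sqrt(3)))*(-9) = sqrt(2 - 6*I*sqrt(3))*(-9) = -9*sqrt(2 - 6*I*sqrt(3)) ≈ -22.575 + 18.644*I)
U*G(73) = (-9*sqrt(2 - 6*I*sqrt(3)))*(-5*73) = -9*sqrt(2 - 6*I*sqrt(3))*(-365) = 3285*sqrt(2 - 6*I*sqrt(3))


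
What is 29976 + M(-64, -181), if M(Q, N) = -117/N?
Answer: 5425773/181 ≈ 29977.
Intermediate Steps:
29976 + M(-64, -181) = 29976 - 117/(-181) = 29976 - 117*(-1/181) = 29976 + 117/181 = 5425773/181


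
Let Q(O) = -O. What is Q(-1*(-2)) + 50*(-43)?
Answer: -2152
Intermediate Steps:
Q(-1*(-2)) + 50*(-43) = -(-1)*(-2) + 50*(-43) = -1*2 - 2150 = -2 - 2150 = -2152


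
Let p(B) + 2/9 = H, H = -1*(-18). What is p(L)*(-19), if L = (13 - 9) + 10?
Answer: -3040/9 ≈ -337.78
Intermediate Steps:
L = 14 (L = 4 + 10 = 14)
H = 18
p(B) = 160/9 (p(B) = -2/9 + 18 = 160/9)
p(L)*(-19) = (160/9)*(-19) = -3040/9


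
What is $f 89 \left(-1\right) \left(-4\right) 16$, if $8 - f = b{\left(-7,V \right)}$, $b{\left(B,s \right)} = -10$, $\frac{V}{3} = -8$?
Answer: $102528$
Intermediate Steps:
$V = -24$ ($V = 3 \left(-8\right) = -24$)
$f = 18$ ($f = 8 - -10 = 8 + 10 = 18$)
$f 89 \left(-1\right) \left(-4\right) 16 = 18 \cdot 89 \left(-1\right) \left(-4\right) 16 = 1602 \cdot 4 \cdot 16 = 1602 \cdot 64 = 102528$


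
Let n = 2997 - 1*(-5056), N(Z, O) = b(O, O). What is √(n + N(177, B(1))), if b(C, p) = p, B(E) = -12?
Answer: √8041 ≈ 89.672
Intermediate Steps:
N(Z, O) = O
n = 8053 (n = 2997 + 5056 = 8053)
√(n + N(177, B(1))) = √(8053 - 12) = √8041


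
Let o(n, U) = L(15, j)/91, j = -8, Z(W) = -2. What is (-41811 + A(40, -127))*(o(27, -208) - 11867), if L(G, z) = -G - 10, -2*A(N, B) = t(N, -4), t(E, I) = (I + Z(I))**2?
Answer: 45172057338/91 ≈ 4.9640e+8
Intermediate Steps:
t(E, I) = (-2 + I)**2 (t(E, I) = (I - 2)**2 = (-2 + I)**2)
A(N, B) = -18 (A(N, B) = -(-2 - 4)**2/2 = -1/2*(-6)**2 = -1/2*36 = -18)
L(G, z) = -10 - G
o(n, U) = -25/91 (o(n, U) = (-10 - 1*15)/91 = (-10 - 15)*(1/91) = -25*1/91 = -25/91)
(-41811 + A(40, -127))*(o(27, -208) - 11867) = (-41811 - 18)*(-25/91 - 11867) = -41829*(-1079922/91) = 45172057338/91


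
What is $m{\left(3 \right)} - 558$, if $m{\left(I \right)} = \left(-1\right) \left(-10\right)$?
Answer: $-548$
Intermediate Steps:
$m{\left(I \right)} = 10$
$m{\left(3 \right)} - 558 = 10 - 558 = -548$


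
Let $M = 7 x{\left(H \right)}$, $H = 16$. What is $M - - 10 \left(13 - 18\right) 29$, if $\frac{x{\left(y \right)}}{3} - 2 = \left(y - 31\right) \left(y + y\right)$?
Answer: $-11488$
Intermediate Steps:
$x{\left(y \right)} = 6 + 6 y \left(-31 + y\right)$ ($x{\left(y \right)} = 6 + 3 \left(y - 31\right) \left(y + y\right) = 6 + 3 \left(-31 + y\right) 2 y = 6 + 3 \cdot 2 y \left(-31 + y\right) = 6 + 6 y \left(-31 + y\right)$)
$M = -10038$ ($M = 7 \left(6 - 2976 + 6 \cdot 16^{2}\right) = 7 \left(6 - 2976 + 6 \cdot 256\right) = 7 \left(6 - 2976 + 1536\right) = 7 \left(-1434\right) = -10038$)
$M - - 10 \left(13 - 18\right) 29 = -10038 - - 10 \left(13 - 18\right) 29 = -10038 - \left(-10\right) \left(-5\right) 29 = -10038 - 50 \cdot 29 = -10038 - 1450 = -11488$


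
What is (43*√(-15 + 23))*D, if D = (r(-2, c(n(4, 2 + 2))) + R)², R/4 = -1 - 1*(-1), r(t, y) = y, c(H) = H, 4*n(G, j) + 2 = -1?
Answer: 387*√2/8 ≈ 68.413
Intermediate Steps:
n(G, j) = -¾ (n(G, j) = -½ + (¼)*(-1) = -½ - ¼ = -¾)
R = 0 (R = 4*(-1 - 1*(-1)) = 4*(-1 + 1) = 4*0 = 0)
D = 9/16 (D = (-¾ + 0)² = (-¾)² = 9/16 ≈ 0.56250)
(43*√(-15 + 23))*D = (43*√(-15 + 23))*(9/16) = (43*√8)*(9/16) = (43*(2*√2))*(9/16) = (86*√2)*(9/16) = 387*√2/8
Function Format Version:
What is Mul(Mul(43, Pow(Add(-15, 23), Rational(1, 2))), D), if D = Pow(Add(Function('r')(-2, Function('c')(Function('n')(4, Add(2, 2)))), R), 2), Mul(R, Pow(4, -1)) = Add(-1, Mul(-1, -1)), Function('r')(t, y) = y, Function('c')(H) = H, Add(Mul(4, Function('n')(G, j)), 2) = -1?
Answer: Mul(Rational(387, 8), Pow(2, Rational(1, 2))) ≈ 68.413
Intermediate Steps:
Function('n')(G, j) = Rational(-3, 4) (Function('n')(G, j) = Add(Rational(-1, 2), Mul(Rational(1, 4), -1)) = Add(Rational(-1, 2), Rational(-1, 4)) = Rational(-3, 4))
R = 0 (R = Mul(4, Add(-1, Mul(-1, -1))) = Mul(4, Add(-1, 1)) = Mul(4, 0) = 0)
D = Rational(9, 16) (D = Pow(Add(Rational(-3, 4), 0), 2) = Pow(Rational(-3, 4), 2) = Rational(9, 16) ≈ 0.56250)
Mul(Mul(43, Pow(Add(-15, 23), Rational(1, 2))), D) = Mul(Mul(43, Pow(Add(-15, 23), Rational(1, 2))), Rational(9, 16)) = Mul(Mul(43, Pow(8, Rational(1, 2))), Rational(9, 16)) = Mul(Mul(43, Mul(2, Pow(2, Rational(1, 2)))), Rational(9, 16)) = Mul(Mul(86, Pow(2, Rational(1, 2))), Rational(9, 16)) = Mul(Rational(387, 8), Pow(2, Rational(1, 2)))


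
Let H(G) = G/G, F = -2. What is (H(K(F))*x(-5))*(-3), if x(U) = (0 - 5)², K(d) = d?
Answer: -75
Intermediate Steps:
H(G) = 1
x(U) = 25 (x(U) = (-5)² = 25)
(H(K(F))*x(-5))*(-3) = (1*25)*(-3) = 25*(-3) = -75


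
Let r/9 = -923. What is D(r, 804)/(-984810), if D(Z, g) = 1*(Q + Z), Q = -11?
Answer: 4159/492405 ≈ 0.0084463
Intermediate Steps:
r = -8307 (r = 9*(-923) = -8307)
D(Z, g) = -11 + Z (D(Z, g) = 1*(-11 + Z) = -11 + Z)
D(r, 804)/(-984810) = (-11 - 8307)/(-984810) = -8318*(-1/984810) = 4159/492405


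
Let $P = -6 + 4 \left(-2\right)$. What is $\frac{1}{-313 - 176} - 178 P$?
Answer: $\frac{1218587}{489} \approx 2492.0$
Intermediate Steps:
$P = -14$ ($P = -6 - 8 = -14$)
$\frac{1}{-313 - 176} - 178 P = \frac{1}{-313 - 176} - -2492 = \frac{1}{-489} + 2492 = - \frac{1}{489} + 2492 = \frac{1218587}{489}$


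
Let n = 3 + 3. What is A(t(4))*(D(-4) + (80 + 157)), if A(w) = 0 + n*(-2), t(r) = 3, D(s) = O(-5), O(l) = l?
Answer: -2784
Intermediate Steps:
n = 6
D(s) = -5
A(w) = -12 (A(w) = 0 + 6*(-2) = 0 - 12 = -12)
A(t(4))*(D(-4) + (80 + 157)) = -12*(-5 + (80 + 157)) = -12*(-5 + 237) = -12*232 = -2784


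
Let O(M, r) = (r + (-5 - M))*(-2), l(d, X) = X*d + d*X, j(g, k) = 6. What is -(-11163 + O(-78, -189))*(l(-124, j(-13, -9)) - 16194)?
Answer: -193281942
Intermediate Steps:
l(d, X) = 2*X*d (l(d, X) = X*d + X*d = 2*X*d)
O(M, r) = 10 - 2*r + 2*M (O(M, r) = (-5 + r - M)*(-2) = 10 - 2*r + 2*M)
-(-11163 + O(-78, -189))*(l(-124, j(-13, -9)) - 16194) = -(-11163 + (10 - 2*(-189) + 2*(-78)))*(2*6*(-124) - 16194) = -(-11163 + (10 + 378 - 156))*(-1488 - 16194) = -(-11163 + 232)*(-17682) = -(-10931)*(-17682) = -1*193281942 = -193281942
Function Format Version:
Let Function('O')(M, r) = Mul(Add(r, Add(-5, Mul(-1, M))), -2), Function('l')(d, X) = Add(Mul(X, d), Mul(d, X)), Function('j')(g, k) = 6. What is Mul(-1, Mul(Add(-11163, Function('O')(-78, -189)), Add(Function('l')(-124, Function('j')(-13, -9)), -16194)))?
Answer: -193281942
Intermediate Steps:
Function('l')(d, X) = Mul(2, X, d) (Function('l')(d, X) = Add(Mul(X, d), Mul(X, d)) = Mul(2, X, d))
Function('O')(M, r) = Add(10, Mul(-2, r), Mul(2, M)) (Function('O')(M, r) = Mul(Add(-5, r, Mul(-1, M)), -2) = Add(10, Mul(-2, r), Mul(2, M)))
Mul(-1, Mul(Add(-11163, Function('O')(-78, -189)), Add(Function('l')(-124, Function('j')(-13, -9)), -16194))) = Mul(-1, Mul(Add(-11163, Add(10, Mul(-2, -189), Mul(2, -78))), Add(Mul(2, 6, -124), -16194))) = Mul(-1, Mul(Add(-11163, Add(10, 378, -156)), Add(-1488, -16194))) = Mul(-1, Mul(Add(-11163, 232), -17682)) = Mul(-1, Mul(-10931, -17682)) = Mul(-1, 193281942) = -193281942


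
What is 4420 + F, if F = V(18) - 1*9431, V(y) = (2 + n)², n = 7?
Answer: -4930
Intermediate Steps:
V(y) = 81 (V(y) = (2 + 7)² = 9² = 81)
F = -9350 (F = 81 - 1*9431 = 81 - 9431 = -9350)
4420 + F = 4420 - 9350 = -4930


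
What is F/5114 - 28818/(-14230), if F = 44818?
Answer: 196283848/18193055 ≈ 10.789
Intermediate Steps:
F/5114 - 28818/(-14230) = 44818/5114 - 28818/(-14230) = 44818*(1/5114) - 28818*(-1/14230) = 22409/2557 + 14409/7115 = 196283848/18193055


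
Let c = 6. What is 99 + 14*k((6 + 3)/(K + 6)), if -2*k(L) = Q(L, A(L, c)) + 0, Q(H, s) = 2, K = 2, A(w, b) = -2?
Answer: 85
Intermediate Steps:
k(L) = -1 (k(L) = -(2 + 0)/2 = -½*2 = -1)
99 + 14*k((6 + 3)/(K + 6)) = 99 + 14*(-1) = 99 - 14 = 85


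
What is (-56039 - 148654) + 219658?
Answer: 14965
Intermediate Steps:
(-56039 - 148654) + 219658 = -204693 + 219658 = 14965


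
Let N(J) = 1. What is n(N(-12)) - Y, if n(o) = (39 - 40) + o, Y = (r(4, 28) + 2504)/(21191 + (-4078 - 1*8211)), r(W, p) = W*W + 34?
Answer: -1277/4451 ≈ -0.28690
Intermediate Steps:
r(W, p) = 34 + W² (r(W, p) = W² + 34 = 34 + W²)
Y = 1277/4451 (Y = ((34 + 4²) + 2504)/(21191 + (-4078 - 1*8211)) = ((34 + 16) + 2504)/(21191 + (-4078 - 8211)) = (50 + 2504)/(21191 - 12289) = 2554/8902 = 2554*(1/8902) = 1277/4451 ≈ 0.28690)
n(o) = -1 + o
n(N(-12)) - Y = (-1 + 1) - 1*1277/4451 = 0 - 1277/4451 = -1277/4451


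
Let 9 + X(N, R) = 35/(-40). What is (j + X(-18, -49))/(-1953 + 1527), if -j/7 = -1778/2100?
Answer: 2369/255600 ≈ 0.0092684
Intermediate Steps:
X(N, R) = -79/8 (X(N, R) = -9 + 35/(-40) = -9 + 35*(-1/40) = -9 - 7/8 = -79/8)
j = 889/150 (j = -(-12446)/2100 = -7*(-127/150) = 889/150 ≈ 5.9267)
(j + X(-18, -49))/(-1953 + 1527) = (889/150 - 79/8)/(-1953 + 1527) = -2369/600/(-426) = -2369/600*(-1/426) = 2369/255600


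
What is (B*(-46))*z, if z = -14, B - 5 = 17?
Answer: 14168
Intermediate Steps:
B = 22 (B = 5 + 17 = 22)
(B*(-46))*z = (22*(-46))*(-14) = -1012*(-14) = 14168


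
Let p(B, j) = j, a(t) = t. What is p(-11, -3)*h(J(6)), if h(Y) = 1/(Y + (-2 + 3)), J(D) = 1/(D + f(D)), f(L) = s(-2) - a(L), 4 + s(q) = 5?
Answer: -3/2 ≈ -1.5000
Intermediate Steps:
s(q) = 1 (s(q) = -4 + 5 = 1)
f(L) = 1 - L
J(D) = 1 (J(D) = 1/(D + (1 - D)) = 1/1 = 1)
h(Y) = 1/(1 + Y) (h(Y) = 1/(Y + 1) = 1/(1 + Y))
p(-11, -3)*h(J(6)) = -3/(1 + 1) = -3/2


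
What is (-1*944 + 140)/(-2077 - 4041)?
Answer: 402/3059 ≈ 0.13142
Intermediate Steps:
(-1*944 + 140)/(-2077 - 4041) = (-944 + 140)/(-6118) = -804*(-1/6118) = 402/3059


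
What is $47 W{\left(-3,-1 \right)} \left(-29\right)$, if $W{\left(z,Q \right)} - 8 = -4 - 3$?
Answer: $-1363$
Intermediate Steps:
$W{\left(z,Q \right)} = 1$ ($W{\left(z,Q \right)} = 8 - 7 = 1$)
$47 W{\left(-3,-1 \right)} \left(-29\right) = 47 \cdot 1 \left(-29\right) = 47 \left(-29\right) = -1363$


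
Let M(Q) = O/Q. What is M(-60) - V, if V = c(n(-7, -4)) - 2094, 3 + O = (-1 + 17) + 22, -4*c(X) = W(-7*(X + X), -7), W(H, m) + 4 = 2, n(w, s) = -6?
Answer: 25115/12 ≈ 2092.9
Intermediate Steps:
W(H, m) = -2 (W(H, m) = -4 + 2 = -2)
c(X) = ½ (c(X) = -¼*(-2) = ½)
O = 35 (O = -3 + ((-1 + 17) + 22) = -3 + (16 + 22) = -3 + 38 = 35)
M(Q) = 35/Q
V = -4187/2 (V = ½ - 2094 = -4187/2 ≈ -2093.5)
M(-60) - V = 35/(-60) - 1*(-4187/2) = 35*(-1/60) + 4187/2 = -7/12 + 4187/2 = 25115/12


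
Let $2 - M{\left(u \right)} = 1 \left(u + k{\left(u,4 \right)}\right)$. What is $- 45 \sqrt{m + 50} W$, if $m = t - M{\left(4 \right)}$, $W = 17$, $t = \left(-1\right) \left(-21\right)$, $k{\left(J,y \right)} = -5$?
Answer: $- 1530 \sqrt{17} \approx -6308.4$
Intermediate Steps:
$t = 21$
$M{\left(u \right)} = 7 - u$ ($M{\left(u \right)} = 2 - 1 \left(u - 5\right) = 2 - 1 \left(-5 + u\right) = 2 - \left(-5 + u\right) = 7 - u$)
$m = 18$ ($m = 21 - \left(7 - 4\right) = 21 - 3 = 18$)
$- 45 \sqrt{m + 50} W = - 45 \sqrt{18 + 50} \cdot 17 = - 45 \sqrt{68} \cdot 17 = - 45 \cdot 2 \sqrt{17} \cdot 17 = - 90 \sqrt{17} \cdot 17 = - 1530 \sqrt{17}$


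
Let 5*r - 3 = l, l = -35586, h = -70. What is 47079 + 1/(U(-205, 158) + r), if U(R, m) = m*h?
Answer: 4278680752/90883 ≈ 47079.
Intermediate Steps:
U(R, m) = -70*m (U(R, m) = m*(-70) = -70*m)
r = -35583/5 (r = ⅗ + (⅕)*(-35586) = ⅗ - 35586/5 = -35583/5 ≈ -7116.6)
47079 + 1/(U(-205, 158) + r) = 47079 + 1/(-70*158 - 35583/5) = 47079 + 1/(-11060 - 35583/5) = 47079 + 1/(-90883/5) = 47079 - 5/90883 = 4278680752/90883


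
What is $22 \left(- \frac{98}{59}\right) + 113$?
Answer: $\frac{4511}{59} \approx 76.458$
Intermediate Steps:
$22 \left(- \frac{98}{59}\right) + 113 = - \frac{2156}{59} + 113 = \frac{4511}{59}$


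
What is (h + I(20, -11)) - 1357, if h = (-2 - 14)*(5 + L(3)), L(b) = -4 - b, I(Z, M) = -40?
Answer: -1365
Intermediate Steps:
h = 32 (h = (-2 - 14)*(5 + (-4 - 1*3)) = -16*(5 + (-4 - 3)) = -16*(5 - 7) = -16*(-2) = 32)
(h + I(20, -11)) - 1357 = (32 - 40) - 1357 = -8 - 1357 = -1365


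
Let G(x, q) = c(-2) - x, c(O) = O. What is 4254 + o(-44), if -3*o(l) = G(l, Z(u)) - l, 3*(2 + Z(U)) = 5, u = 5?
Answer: 12676/3 ≈ 4225.3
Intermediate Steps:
Z(U) = -1/3 (Z(U) = -2 + (1/3)*5 = -2 + 5/3 = -1/3)
G(x, q) = -2 - x
o(l) = 2/3 + 2*l/3 (o(l) = -((-2 - l) - l)/3 = -(-2 - 2*l)/3 = 2/3 + 2*l/3)
4254 + o(-44) = 4254 + (2/3 + (2/3)*(-44)) = 4254 + (2/3 - 88/3) = 4254 - 86/3 = 12676/3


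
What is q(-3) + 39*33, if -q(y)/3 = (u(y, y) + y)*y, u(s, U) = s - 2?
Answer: 1215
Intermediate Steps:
u(s, U) = -2 + s
q(y) = -3*y*(-2 + 2*y) (q(y) = -3*((-2 + y) + y)*y = -3*(-2 + 2*y)*y = -3*y*(-2 + 2*y))
q(-3) + 39*33 = 6*(-3)*(1 - 1*(-3)) + 39*33 = 6*(-3)*(1 + 3) + 1287 = 6*(-3)*4 + 1287 = -72 + 1287 = 1215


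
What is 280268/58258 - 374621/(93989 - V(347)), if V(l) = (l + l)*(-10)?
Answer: 3231249377/2939960841 ≈ 1.0991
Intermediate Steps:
V(l) = -20*l (V(l) = (2*l)*(-10) = -20*l)
280268/58258 - 374621/(93989 - V(347)) = 280268/58258 - 374621/(93989 - (-20)*347) = 280268*(1/58258) - 374621/(93989 - 1*(-6940)) = 140134/29129 - 374621/(93989 + 6940) = 140134/29129 - 374621/100929 = 3231249377/2939960841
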